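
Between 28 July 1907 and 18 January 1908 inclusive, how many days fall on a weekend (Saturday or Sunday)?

28 July 1907 is a Sunday.
That's 175 days from start to end, counting both.
175 = 7 × 25, so the span is exactly 25 full weeks.
Each full week contributes 2 weekend days (Sat, Sun): 25 × 2 = 50.
Total: 50.

50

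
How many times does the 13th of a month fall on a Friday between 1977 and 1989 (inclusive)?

23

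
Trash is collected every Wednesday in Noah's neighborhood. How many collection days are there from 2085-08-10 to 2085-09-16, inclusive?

2085-08-10 is a Friday.
The range spans 38 days (inclusive of both endpoints).
38 = 7 × 5 + 3, so there are 5 full weeks plus 3 extra days.
Each full week contributes one Wednesday: 5 so far.
The 3 extra days are Friday, Saturday, Sunday — none qualify.
Total: 5 + 0 = 5.

5 Wednesdays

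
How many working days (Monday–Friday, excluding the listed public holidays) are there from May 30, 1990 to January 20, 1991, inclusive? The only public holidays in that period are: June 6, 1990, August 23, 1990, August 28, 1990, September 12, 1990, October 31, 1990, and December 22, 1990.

May 30, 1990 is a Wednesday.
The range spans 236 days (inclusive of both endpoints).
236 = 7 × 33 + 5, so there are 33 full weeks plus 5 extra days.
Each full week contributes 5 weekdays (Mon–Fri): 33 × 5 = 165.
The 5 extra days are Wed, Thu, Fri, Sat, Sun — 3 of them qualify.
Total: 165 + 3 = 168.
Holidays: June 6, 1990 (Wed); August 23, 1990 (Thu); August 28, 1990 (Tue); September 12, 1990 (Wed); October 31, 1990 (Wed); December 22, 1990 (Sat).
5 of the 6 holidays fall on weekdays; the rest are weekends and were already excluded.
Business days: 168 − 5 = 163.

163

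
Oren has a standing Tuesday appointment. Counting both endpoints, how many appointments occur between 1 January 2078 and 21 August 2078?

1 January 2078 is a Saturday.
The range spans 233 days (inclusive of both endpoints).
233 = 7 × 33 + 2, so there are 33 full weeks plus 2 extra days.
Each full week contributes one Tuesday: 33 so far.
The 2 extra days are Sat, Sun — none qualify.
Total: 33 + 0 = 33.

33 Tuesdays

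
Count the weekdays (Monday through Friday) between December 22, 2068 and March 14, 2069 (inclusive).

59

December 22, 2068 is a Saturday.
The range spans 83 days (inclusive of both endpoints).
83 = 7 × 11 + 6, so there are 11 full weeks plus 6 extra days.
Each full week contributes 5 weekdays (Mon–Fri): 11 × 5 = 55.
The 6 extra days are Sat, Sun, Mon, Tue, Wed, Thu — 4 of them qualify.
Total: 55 + 4 = 59.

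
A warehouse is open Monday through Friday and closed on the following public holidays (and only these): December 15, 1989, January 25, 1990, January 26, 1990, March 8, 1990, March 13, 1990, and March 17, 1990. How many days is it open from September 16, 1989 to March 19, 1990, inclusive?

September 16, 1989 is a Saturday.
From September 16, 1989 to March 19, 1990 is 185 days inclusive.
185 = 7 × 26 + 3, so there are 26 full weeks plus 3 extra days.
Each full week contributes 5 weekdays (Mon–Fri): 26 × 5 = 130.
The 3 extra days are Saturday, Sunday, Monday — 1 of them qualifies.
Total: 130 + 1 = 131.
Holidays: December 15, 1989 (Fri); January 25, 1990 (Thu); January 26, 1990 (Fri); March 8, 1990 (Thu); March 13, 1990 (Tue); March 17, 1990 (Sat).
5 of the 6 holidays fall on weekdays; the rest are weekends and were already excluded.
Business days: 131 − 5 = 126.

126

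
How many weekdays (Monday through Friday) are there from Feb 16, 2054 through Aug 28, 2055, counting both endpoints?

400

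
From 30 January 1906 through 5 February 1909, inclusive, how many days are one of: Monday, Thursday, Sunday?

472

30 January 1906 is a Tuesday.
From 30 January 1906 to 5 February 1909 is 1103 days inclusive.
1103 = 7 × 157 + 4, so there are 157 full weeks plus 4 extra days.
Each full week contributes 3 days from the set (Mon, Thu, Sun): 157 × 3 = 471.
The 4 extra days are Tue, Wed, Thu, Fri — 1 of them qualifies.
Total: 471 + 1 = 472.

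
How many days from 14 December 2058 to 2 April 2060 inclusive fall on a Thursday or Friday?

136

14 December 2058 is a Saturday.
The range spans 476 days (inclusive of both endpoints).
476 = 7 × 68, so the span is exactly 68 full weeks.
Each full week contributes 2 days from the set (Thu, Fri): 68 × 2 = 136.
Total: 136.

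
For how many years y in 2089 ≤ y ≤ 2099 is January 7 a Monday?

2

Day of week of January 7 in each year:
2089: Fri, 2090: Sat, 2091: Sun, 2092: Mon ✓, 2093: Wed, 2094: Thu, 2095: Fri, 2096: Sat, 2097: Mon ✓, 2098: Tue, 2099: Wed
Mondays: 2092, 2097.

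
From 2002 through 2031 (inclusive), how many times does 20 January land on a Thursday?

Day of week of January 20 in each year:
2002: Sun, 2003: Mon, 2004: Tue, 2005: Thu ✓, 2006: Fri, 2007: Sat, 2008: Sun, 2009: Tue, 2010: Wed, 2011: Thu ✓, 2012: Fri, 2013: Sun, 2014: Mon, 2015: Tue, 2016: Wed, 2017: Fri, 2018: Sat, 2019: Sun, 2020: Mon, 2021: Wed, 2022: Thu ✓, 2023: Fri, 2024: Sat, 2025: Mon, 2026: Tue, 2027: Wed, 2028: Thu ✓, 2029: Sat, 2030: Sun, 2031: Mon
Thursdays: 2005, 2011, 2022, 2028.

4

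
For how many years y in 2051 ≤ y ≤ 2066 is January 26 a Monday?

3

Day of week of January 26 in each year:
2051: Thu, 2052: Fri, 2053: Sun, 2054: Mon ✓, 2055: Tue, 2056: Wed, 2057: Fri, 2058: Sat, 2059: Sun, 2060: Mon ✓, 2061: Wed, 2062: Thu, 2063: Fri, 2064: Sat, 2065: Mon ✓, 2066: Tue
Mondays: 2054, 2060, 2065.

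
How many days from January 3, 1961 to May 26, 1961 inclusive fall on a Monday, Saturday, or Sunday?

60

January 3, 1961 is a Tuesday.
That's 144 days from start to end, counting both.
144 = 7 × 20 + 4, so there are 20 full weeks plus 4 extra days.
Each full week contributes 3 days from the set (Mon, Sat, Sun): 20 × 3 = 60.
The 4 extra days are Tue, Wed, Thu, Fri — none qualify.
Total: 60 + 0 = 60.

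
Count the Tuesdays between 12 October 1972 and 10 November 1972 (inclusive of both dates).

12 October 1972 is a Thursday.
From 12 October 1972 to 10 November 1972 is 30 days inclusive.
30 = 7 × 4 + 2, so there are 4 full weeks plus 2 extra days.
Each full week contributes one Tuesday: 4 so far.
The 2 extra days are Thu, Fri — none qualify.
Total: 4 + 0 = 4.

4 Tuesdays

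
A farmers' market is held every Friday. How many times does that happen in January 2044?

1 January 2044 is a Friday.
The range spans 31 days (inclusive of both endpoints).
31 = 7 × 4 + 3, so there are 4 full weeks plus 3 extra days.
Each full week contributes one Friday: 4 so far.
The 3 extra days are Fri, Sat, Sun — 1 of them qualifies.
Total: 4 + 1 = 5.

5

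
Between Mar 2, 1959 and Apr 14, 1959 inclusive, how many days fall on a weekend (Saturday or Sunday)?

Mar 2, 1959 is a Monday.
The range spans 44 days (inclusive of both endpoints).
44 = 7 × 6 + 2, so there are 6 full weeks plus 2 extra days.
Each full week contributes 2 weekend days (Sat, Sun): 6 × 2 = 12.
The 2 extra days are Mon, Tue — none qualify.
Total: 12 + 0 = 12.

12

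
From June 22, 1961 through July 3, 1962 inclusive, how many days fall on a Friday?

June 22, 1961 is a Thursday.
The range spans 377 days (inclusive of both endpoints).
377 = 7 × 53 + 6, so there are 53 full weeks plus 6 extra days.
Each full week contributes one Friday: 53 so far.
The 6 extra days are Thursday, Friday, Saturday, Sunday, Monday, Tuesday — 1 of them qualifies.
Total: 53 + 1 = 54.

54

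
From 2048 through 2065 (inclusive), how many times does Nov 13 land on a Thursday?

3

Day of week of November 13 in each year:
2048: Fri, 2049: Sat, 2050: Sun, 2051: Mon, 2052: Wed, 2053: Thu ✓, 2054: Fri, 2055: Sat, 2056: Mon, 2057: Tue, 2058: Wed, 2059: Thu ✓, 2060: Sat, 2061: Sun, 2062: Mon, 2063: Tue, 2064: Thu ✓, 2065: Fri
Thursdays: 2053, 2059, 2064.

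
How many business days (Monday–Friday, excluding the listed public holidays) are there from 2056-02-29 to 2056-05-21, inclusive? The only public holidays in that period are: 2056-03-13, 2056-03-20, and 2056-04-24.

2056-02-29 is a Tuesday.
From 2056-02-29 to 2056-05-21 is 83 days inclusive.
83 = 7 × 11 + 6, so there are 11 full weeks plus 6 extra days.
Each full week contributes 5 weekdays (Mon–Fri): 11 × 5 = 55.
The 6 extra days are Tue, Wed, Thu, Fri, Sat, Sun — 4 of them qualify.
Total: 55 + 4 = 59.
Holidays: 2056-03-13 (Mon); 2056-03-20 (Mon); 2056-04-24 (Mon).
All 3 holidays fall on weekdays, so subtract 3.
Business days: 59 − 3 = 56.

56 business days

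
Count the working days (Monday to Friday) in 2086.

261 weekdays

1 January 2086 is a Tuesday.
From 1 January 2086 to 31 December 2086 is 365 days inclusive.
365 = 7 × 52 + 1, so there are 52 full weeks plus 1 extra day.
Each full week contributes 5 weekdays (Mon–Fri): 52 × 5 = 260.
The 1 extra day is Tuesday — 1 of them qualifies.
Total: 260 + 1 = 261.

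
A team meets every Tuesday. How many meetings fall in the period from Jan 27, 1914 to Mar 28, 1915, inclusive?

61

Jan 27, 1914 is a Tuesday.
That's 426 days from start to end, counting both.
426 = 7 × 60 + 6, so there are 60 full weeks plus 6 extra days.
Each full week contributes one Tuesday: 60 so far.
The 6 extra days are Tue, Wed, Thu, Fri, Sat, Sun — 1 of them qualifies.
Total: 60 + 1 = 61.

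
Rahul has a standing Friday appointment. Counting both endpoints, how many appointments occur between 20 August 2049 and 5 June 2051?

20 August 2049 is a Friday.
From 20 August 2049 to 5 June 2051 is 655 days inclusive.
655 = 7 × 93 + 4, so there are 93 full weeks plus 4 extra days.
Each full week contributes one Friday: 93 so far.
The 4 extra days are Friday, Saturday, Sunday, Monday — 1 of them qualifies.
Total: 93 + 1 = 94.

94 Fridays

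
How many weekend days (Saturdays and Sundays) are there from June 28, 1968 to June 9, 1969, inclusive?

June 28, 1968 is a Friday.
The range spans 347 days (inclusive of both endpoints).
347 = 7 × 49 + 4, so there are 49 full weeks plus 4 extra days.
Each full week contributes 2 weekend days (Sat, Sun): 49 × 2 = 98.
The 4 extra days are Fri, Sat, Sun, Mon — 2 of them qualify.
Total: 98 + 2 = 100.

100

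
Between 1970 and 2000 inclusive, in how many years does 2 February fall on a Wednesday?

5

Day of week of February 2 in each year:
1970: Mon, 1971: Tue, 1972: Wed ✓, 1973: Fri, 1974: Sat, 1975: Sun, 1976: Mon, 1977: Wed ✓, 1978: Thu, 1979: Fri, 1980: Sat, 1981: Mon, 1982: Tue, 1983: Wed ✓, 1984: Thu, 1985: Sat, 1986: Sun, 1987: Mon, 1988: Tue, 1989: Thu, 1990: Fri, 1991: Sat, 1992: Sun, 1993: Tue, 1994: Wed ✓, 1995: Thu, 1996: Fri, 1997: Sun, 1998: Mon, 1999: Tue, 2000: Wed ✓
Wednesdays: 1972, 1977, 1983, 1994, 2000.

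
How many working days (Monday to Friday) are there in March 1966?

23

March 1, 1966 is a Tuesday.
From March 1, 1966 to March 31, 1966 is 31 days inclusive.
31 = 7 × 4 + 3, so there are 4 full weeks plus 3 extra days.
Each full week contributes 5 weekdays (Mon–Fri): 4 × 5 = 20.
The 3 extra days are Tuesday, Wednesday, Thursday — 3 of them qualify.
Total: 20 + 3 = 23.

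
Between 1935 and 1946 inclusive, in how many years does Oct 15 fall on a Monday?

Day of week of October 15 in each year:
1935: Tue, 1936: Thu, 1937: Fri, 1938: Sat, 1939: Sun, 1940: Tue, 1941: Wed, 1942: Thu, 1943: Fri, 1944: Sun, 1945: Mon ✓, 1946: Tue
Mondays: 1945.

1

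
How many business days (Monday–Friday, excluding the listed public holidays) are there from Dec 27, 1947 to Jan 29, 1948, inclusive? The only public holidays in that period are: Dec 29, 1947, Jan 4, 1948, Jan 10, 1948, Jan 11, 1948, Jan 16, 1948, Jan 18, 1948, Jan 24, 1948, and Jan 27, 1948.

Dec 27, 1947 is a Saturday.
From Dec 27, 1947 to Jan 29, 1948 is 34 days inclusive.
34 = 7 × 4 + 6, so there are 4 full weeks plus 6 extra days.
Each full week contributes 5 weekdays (Mon–Fri): 4 × 5 = 20.
The 6 extra days are Sat, Sun, Mon, Tue, Wed, Thu — 4 of them qualify.
Total: 20 + 4 = 24.
Holidays: Dec 29, 1947 (Mon); Jan 4, 1948 (Sun); Jan 10, 1948 (Sat); Jan 11, 1948 (Sun); Jan 16, 1948 (Fri); Jan 18, 1948 (Sun); Jan 24, 1948 (Sat); Jan 27, 1948 (Tue).
3 of the 8 holidays fall on weekdays; the rest are weekends and were already excluded.
Business days: 24 − 3 = 21.

21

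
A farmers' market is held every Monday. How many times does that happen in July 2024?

5

1 July 2024 is a Monday.
That's 31 days from start to end, counting both.
31 = 7 × 4 + 3, so there are 4 full weeks plus 3 extra days.
Each full week contributes one Monday: 4 so far.
The 3 extra days are Monday, Tuesday, Wednesday — 1 of them qualifies.
Total: 4 + 1 = 5.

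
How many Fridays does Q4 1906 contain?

13

Oct 1, 1906 is a Monday.
From Oct 1, 1906 to Dec 31, 1906 is 92 days inclusive.
92 = 7 × 13 + 1, so there are 13 full weeks plus 1 extra day.
Each full week contributes one Friday: 13 so far.
The 1 extra day is Monday — none qualify.
Total: 13 + 0 = 13.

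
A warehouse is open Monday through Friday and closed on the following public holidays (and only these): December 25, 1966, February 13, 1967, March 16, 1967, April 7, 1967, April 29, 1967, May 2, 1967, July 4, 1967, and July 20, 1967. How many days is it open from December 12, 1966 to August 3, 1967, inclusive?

163

December 12, 1966 is a Monday.
From December 12, 1966 to August 3, 1967 is 235 days inclusive.
235 = 7 × 33 + 4, so there are 33 full weeks plus 4 extra days.
Each full week contributes 5 weekdays (Mon–Fri): 33 × 5 = 165.
The 4 extra days are Monday, Tuesday, Wednesday, Thursday — 4 of them qualify.
Total: 165 + 4 = 169.
Holidays: December 25, 1966 (Sun); February 13, 1967 (Mon); March 16, 1967 (Thu); April 7, 1967 (Fri); April 29, 1967 (Sat); May 2, 1967 (Tue); July 4, 1967 (Tue); July 20, 1967 (Thu).
6 of the 8 holidays fall on weekdays; the rest are weekends and were already excluded.
Business days: 169 − 6 = 163.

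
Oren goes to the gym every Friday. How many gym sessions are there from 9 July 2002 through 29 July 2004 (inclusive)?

107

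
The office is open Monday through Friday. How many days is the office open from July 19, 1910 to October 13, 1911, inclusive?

July 19, 1910 is a Tuesday.
From July 19, 1910 to October 13, 1911 is 452 days inclusive.
452 = 7 × 64 + 4, so there are 64 full weeks plus 4 extra days.
Each full week contributes 5 weekdays (Mon–Fri): 64 × 5 = 320.
The 4 extra days are Tuesday, Wednesday, Thursday, Friday — 4 of them qualify.
Total: 320 + 4 = 324.

324 weekdays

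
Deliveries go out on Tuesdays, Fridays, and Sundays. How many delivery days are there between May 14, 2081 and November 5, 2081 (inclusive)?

75

May 14, 2081 is a Wednesday.
That's 176 days from start to end, counting both.
176 = 7 × 25 + 1, so there are 25 full weeks plus 1 extra day.
Each full week contributes 3 days from the set (Tue, Fri, Sun): 25 × 3 = 75.
The 1 extra day is Wednesday — none qualify.
Total: 75 + 0 = 75.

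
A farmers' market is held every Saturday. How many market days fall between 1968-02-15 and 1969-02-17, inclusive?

1968-02-15 is a Thursday.
The range spans 369 days (inclusive of both endpoints).
369 = 7 × 52 + 5, so there are 52 full weeks plus 5 extra days.
Each full week contributes one Saturday: 52 so far.
The 5 extra days are Thursday, Friday, Saturday, Sunday, Monday — 1 of them qualifies.
Total: 52 + 1 = 53.

53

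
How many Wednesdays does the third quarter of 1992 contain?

July 1, 1992 is a Wednesday.
The range spans 92 days (inclusive of both endpoints).
92 = 7 × 13 + 1, so there are 13 full weeks plus 1 extra day.
Each full week contributes one Wednesday: 13 so far.
The 1 extra day is Wednesday — 1 of them qualifies.
Total: 13 + 1 = 14.

14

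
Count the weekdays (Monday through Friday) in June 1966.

1966-06-01 is a Wednesday.
That's 30 days from start to end, counting both.
30 = 7 × 4 + 2, so there are 4 full weeks plus 2 extra days.
Each full week contributes 5 weekdays (Mon–Fri): 4 × 5 = 20.
The 2 extra days are Wednesday, Thursday — 2 of them qualify.
Total: 20 + 2 = 22.

22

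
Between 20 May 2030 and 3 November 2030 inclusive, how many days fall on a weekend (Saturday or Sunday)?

48

20 May 2030 is a Monday.
From 20 May 2030 to 3 November 2030 is 168 days inclusive.
168 = 7 × 24, so the span is exactly 24 full weeks.
Each full week contributes 2 weekend days (Sat, Sun): 24 × 2 = 48.
Total: 48.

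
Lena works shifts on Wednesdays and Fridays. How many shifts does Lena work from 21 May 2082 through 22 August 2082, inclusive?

27

21 May 2082 is a Thursday.
The range spans 94 days (inclusive of both endpoints).
94 = 7 × 13 + 3, so there are 13 full weeks plus 3 extra days.
Each full week contributes 2 days from the set (Wed, Fri): 13 × 2 = 26.
The 3 extra days are Thursday, Friday, Saturday — 1 of them qualifies.
Total: 26 + 1 = 27.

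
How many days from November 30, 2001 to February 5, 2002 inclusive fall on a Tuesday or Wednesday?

November 30, 2001 is a Friday.
The range spans 68 days (inclusive of both endpoints).
68 = 7 × 9 + 5, so there are 9 full weeks plus 5 extra days.
Each full week contributes 2 days from the set (Tue, Wed): 9 × 2 = 18.
The 5 extra days are Fri, Sat, Sun, Mon, Tue — 1 of them qualifies.
Total: 18 + 1 = 19.

19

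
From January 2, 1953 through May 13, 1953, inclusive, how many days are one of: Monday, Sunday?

January 2, 1953 is a Friday.
The range spans 132 days (inclusive of both endpoints).
132 = 7 × 18 + 6, so there are 18 full weeks plus 6 extra days.
Each full week contributes 2 days from the set (Mon, Sun): 18 × 2 = 36.
The 6 extra days are Fri, Sat, Sun, Mon, Tue, Wed — 2 of them qualify.
Total: 36 + 2 = 38.

38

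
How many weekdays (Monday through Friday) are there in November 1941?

20 weekdays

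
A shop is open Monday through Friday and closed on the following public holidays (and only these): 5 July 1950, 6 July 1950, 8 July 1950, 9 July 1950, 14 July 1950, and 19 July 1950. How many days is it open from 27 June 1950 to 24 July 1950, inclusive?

27 June 1950 is a Tuesday.
That's 28 days from start to end, counting both.
28 = 7 × 4, so the span is exactly 4 full weeks.
Each full week contributes 5 weekdays (Mon–Fri): 4 × 5 = 20.
Total: 20.
Holidays: 5 July 1950 (Wed); 6 July 1950 (Thu); 8 July 1950 (Sat); 9 July 1950 (Sun); 14 July 1950 (Fri); 19 July 1950 (Wed).
4 of the 6 holidays fall on weekdays; the rest are weekends and were already excluded.
Business days: 20 − 4 = 16.

16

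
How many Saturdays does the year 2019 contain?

January 1, 2019 is a Tuesday.
That's 365 days from start to end, counting both.
365 = 7 × 52 + 1, so there are 52 full weeks plus 1 extra day.
Each full week contributes one Saturday: 52 so far.
The 1 extra day is Tuesday — none qualify.
Total: 52 + 0 = 52.

52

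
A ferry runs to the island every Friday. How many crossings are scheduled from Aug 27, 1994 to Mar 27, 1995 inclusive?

Aug 27, 1994 is a Saturday.
The range spans 213 days (inclusive of both endpoints).
213 = 7 × 30 + 3, so there are 30 full weeks plus 3 extra days.
Each full week contributes one Friday: 30 so far.
The 3 extra days are Sat, Sun, Mon — none qualify.
Total: 30 + 0 = 30.

30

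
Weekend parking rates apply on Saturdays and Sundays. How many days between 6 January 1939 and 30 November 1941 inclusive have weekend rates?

6 January 1939 is a Friday.
The range spans 1060 days (inclusive of both endpoints).
1060 = 7 × 151 + 3, so there are 151 full weeks plus 3 extra days.
Each full week contributes 2 weekend days (Sat, Sun): 151 × 2 = 302.
The 3 extra days are Friday, Saturday, Sunday — 2 of them qualify.
Total: 302 + 2 = 304.

304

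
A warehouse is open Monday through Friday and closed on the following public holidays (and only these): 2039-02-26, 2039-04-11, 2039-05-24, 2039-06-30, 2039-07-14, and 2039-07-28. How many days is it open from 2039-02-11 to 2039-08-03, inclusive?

2039-02-11 is a Friday.
That's 174 days from start to end, counting both.
174 = 7 × 24 + 6, so there are 24 full weeks plus 6 extra days.
Each full week contributes 5 weekdays (Mon–Fri): 24 × 5 = 120.
The 6 extra days are Fri, Sat, Sun, Mon, Tue, Wed — 4 of them qualify.
Total: 120 + 4 = 124.
Holidays: 2039-02-26 (Sat); 2039-04-11 (Mon); 2039-05-24 (Tue); 2039-06-30 (Thu); 2039-07-14 (Thu); 2039-07-28 (Thu).
5 of the 6 holidays fall on weekdays; the rest are weekends and were already excluded.
Business days: 124 − 5 = 119.

119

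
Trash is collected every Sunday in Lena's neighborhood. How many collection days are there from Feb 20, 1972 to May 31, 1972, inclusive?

Feb 20, 1972 is a Sunday.
From Feb 20, 1972 to May 31, 1972 is 102 days inclusive.
102 = 7 × 14 + 4, so there are 14 full weeks plus 4 extra days.
Each full week contributes one Sunday: 14 so far.
The 4 extra days are Sunday, Monday, Tuesday, Wednesday — 1 of them qualifies.
Total: 14 + 1 = 15.

15 Sundays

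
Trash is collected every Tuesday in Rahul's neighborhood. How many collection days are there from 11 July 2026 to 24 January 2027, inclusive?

28 Tuesdays

11 July 2026 is a Saturday.
That's 198 days from start to end, counting both.
198 = 7 × 28 + 2, so there are 28 full weeks plus 2 extra days.
Each full week contributes one Tuesday: 28 so far.
The 2 extra days are Sat, Sun — none qualify.
Total: 28 + 0 = 28.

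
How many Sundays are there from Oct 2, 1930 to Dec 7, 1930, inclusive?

10 Sundays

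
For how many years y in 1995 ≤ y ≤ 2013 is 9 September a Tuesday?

Day of week of September 9 in each year:
1995: Sat, 1996: Mon, 1997: Tue ✓, 1998: Wed, 1999: Thu, 2000: Sat, 2001: Sun, 2002: Mon, 2003: Tue ✓, 2004: Thu, 2005: Fri, 2006: Sat, 2007: Sun, 2008: Tue ✓, 2009: Wed, 2010: Thu, 2011: Fri, 2012: Sun, 2013: Mon
Tuesdays: 1997, 2003, 2008.

3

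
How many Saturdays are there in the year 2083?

January 1, 2083 is a Friday.
That's 365 days from start to end, counting both.
365 = 7 × 52 + 1, so there are 52 full weeks plus 1 extra day.
Each full week contributes one Saturday: 52 so far.
The 1 extra day is Fri — none qualify.
Total: 52 + 0 = 52.

52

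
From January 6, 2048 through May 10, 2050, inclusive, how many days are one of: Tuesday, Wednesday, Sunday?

367

January 6, 2048 is a Monday.
From January 6, 2048 to May 10, 2050 is 856 days inclusive.
856 = 7 × 122 + 2, so there are 122 full weeks plus 2 extra days.
Each full week contributes 3 days from the set (Tue, Wed, Sun): 122 × 3 = 366.
The 2 extra days are Mon, Tue — 1 of them qualifies.
Total: 366 + 1 = 367.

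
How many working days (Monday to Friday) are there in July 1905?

21

1905-07-01 is a Saturday.
The range spans 31 days (inclusive of both endpoints).
31 = 7 × 4 + 3, so there are 4 full weeks plus 3 extra days.
Each full week contributes 5 weekdays (Mon–Fri): 4 × 5 = 20.
The 3 extra days are Saturday, Sunday, Monday — 1 of them qualifies.
Total: 20 + 1 = 21.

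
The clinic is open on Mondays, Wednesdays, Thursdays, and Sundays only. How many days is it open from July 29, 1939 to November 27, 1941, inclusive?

488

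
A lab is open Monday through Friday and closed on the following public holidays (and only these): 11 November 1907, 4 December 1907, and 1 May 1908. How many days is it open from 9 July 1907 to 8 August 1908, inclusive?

9 July 1907 is a Tuesday.
From 9 July 1907 to 8 August 1908 is 397 days inclusive.
397 = 7 × 56 + 5, so there are 56 full weeks plus 5 extra days.
Each full week contributes 5 weekdays (Mon–Fri): 56 × 5 = 280.
The 5 extra days are Tuesday, Wednesday, Thursday, Friday, Saturday — 4 of them qualify.
Total: 280 + 4 = 284.
Holidays: 11 November 1907 (Mon); 4 December 1907 (Wed); 1 May 1908 (Fri).
All 3 holidays fall on weekdays, so subtract 3.
Business days: 284 − 3 = 281.

281 business days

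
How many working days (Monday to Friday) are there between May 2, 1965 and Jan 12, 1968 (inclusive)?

May 2, 1965 is a Sunday.
That's 986 days from start to end, counting both.
986 = 7 × 140 + 6, so there are 140 full weeks plus 6 extra days.
Each full week contributes 5 weekdays (Mon–Fri): 140 × 5 = 700.
The 6 extra days are Sunday, Monday, Tuesday, Wednesday, Thursday, Friday — 5 of them qualify.
Total: 700 + 5 = 705.

705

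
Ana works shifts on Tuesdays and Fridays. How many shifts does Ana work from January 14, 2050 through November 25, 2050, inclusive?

January 14, 2050 is a Friday.
That's 316 days from start to end, counting both.
316 = 7 × 45 + 1, so there are 45 full weeks plus 1 extra day.
Each full week contributes 2 days from the set (Tue, Fri): 45 × 2 = 90.
The 1 extra day is Fri — 1 of them qualifies.
Total: 90 + 1 = 91.

91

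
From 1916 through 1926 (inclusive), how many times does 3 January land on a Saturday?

2

Day of week of January 3 in each year:
1916: Mon, 1917: Wed, 1918: Thu, 1919: Fri, 1920: Sat ✓, 1921: Mon, 1922: Tue, 1923: Wed, 1924: Thu, 1925: Sat ✓, 1926: Sun
Saturdays: 1920, 1925.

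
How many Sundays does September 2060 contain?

September 1, 2060 is a Wednesday.
From September 1, 2060 to September 30, 2060 is 30 days inclusive.
30 = 7 × 4 + 2, so there are 4 full weeks plus 2 extra days.
Each full week contributes one Sunday: 4 so far.
The 2 extra days are Wednesday, Thursday — none qualify.
Total: 4 + 0 = 4.

4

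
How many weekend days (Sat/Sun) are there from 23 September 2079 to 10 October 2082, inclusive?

23 September 2079 is a Saturday.
From 23 September 2079 to 10 October 2082 is 1114 days inclusive.
1114 = 7 × 159 + 1, so there are 159 full weeks plus 1 extra day.
Each full week contributes 2 weekend days (Sat, Sun): 159 × 2 = 318.
The 1 extra day is Sat — 1 of them qualifies.
Total: 318 + 1 = 319.

319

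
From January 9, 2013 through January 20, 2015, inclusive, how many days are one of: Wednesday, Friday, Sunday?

318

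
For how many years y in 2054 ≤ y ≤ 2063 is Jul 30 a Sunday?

Day of week of July 30 in each year:
2054: Thu, 2055: Fri, 2056: Sun ✓, 2057: Mon, 2058: Tue, 2059: Wed, 2060: Fri, 2061: Sat, 2062: Sun ✓, 2063: Mon
Sundays: 2056, 2062.

2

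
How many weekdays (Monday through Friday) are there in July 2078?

21 weekdays

1 July 2078 is a Friday.
From 1 July 2078 to 31 July 2078 is 31 days inclusive.
31 = 7 × 4 + 3, so there are 4 full weeks plus 3 extra days.
Each full week contributes 5 weekdays (Mon–Fri): 4 × 5 = 20.
The 3 extra days are Friday, Saturday, Sunday — 1 of them qualifies.
Total: 20 + 1 = 21.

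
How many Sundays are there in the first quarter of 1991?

January 1, 1991 is a Tuesday.
That's 90 days from start to end, counting both.
90 = 7 × 12 + 6, so there are 12 full weeks plus 6 extra days.
Each full week contributes one Sunday: 12 so far.
The 6 extra days are Tue, Wed, Thu, Fri, Sat, Sun — 1 of them qualifies.
Total: 12 + 1 = 13.

13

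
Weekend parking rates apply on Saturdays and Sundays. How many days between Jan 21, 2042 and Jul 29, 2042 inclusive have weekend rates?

54

Jan 21, 2042 is a Tuesday.
That's 190 days from start to end, counting both.
190 = 7 × 27 + 1, so there are 27 full weeks plus 1 extra day.
Each full week contributes 2 weekend days (Sat, Sun): 27 × 2 = 54.
The 1 extra day is Tue — none qualify.
Total: 54 + 0 = 54.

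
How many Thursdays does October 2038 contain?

October 1, 2038 is a Friday.
The range spans 31 days (inclusive of both endpoints).
31 = 7 × 4 + 3, so there are 4 full weeks plus 3 extra days.
Each full week contributes one Thursday: 4 so far.
The 3 extra days are Fri, Sat, Sun — none qualify.
Total: 4 + 0 = 4.

4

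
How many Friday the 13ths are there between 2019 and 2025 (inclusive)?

11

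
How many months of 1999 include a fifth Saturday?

A month has five Saturdays exactly when Saturday falls within its first (length − 28) days.
Jan: 31 days, starts Fri → 5 of Fri, Sat, Sun ✓
Feb: 28 days, starts Mon → 5 of (none)
Mar: 31 days, starts Mon → 5 of Mon, Tue, Wed
Apr: 30 days, starts Thu → 5 of Thu, Fri
May: 31 days, starts Sat → 5 of Sat, Sun, Mon ✓
Jun: 30 days, starts Tue → 5 of Tue, Wed
Jul: 31 days, starts Thu → 5 of Thu, Fri, Sat ✓
Aug: 31 days, starts Sun → 5 of Sun, Mon, Tue
Sep: 30 days, starts Wed → 5 of Wed, Thu
Oct: 31 days, starts Fri → 5 of Fri, Sat, Sun ✓
Nov: 30 days, starts Mon → 5 of Mon, Tue
Dec: 31 days, starts Wed → 5 of Wed, Thu, Fri
Months with five Saturdays: Jan, May, Jul, Oct.

4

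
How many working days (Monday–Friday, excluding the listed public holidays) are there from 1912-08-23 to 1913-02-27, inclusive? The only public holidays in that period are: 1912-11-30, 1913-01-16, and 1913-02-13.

133 working days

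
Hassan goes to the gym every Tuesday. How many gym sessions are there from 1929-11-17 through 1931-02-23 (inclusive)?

66

1929-11-17 is a Sunday.
From 1929-11-17 to 1931-02-23 is 464 days inclusive.
464 = 7 × 66 + 2, so there are 66 full weeks plus 2 extra days.
Each full week contributes one Tuesday: 66 so far.
The 2 extra days are Sun, Mon — none qualify.
Total: 66 + 0 = 66.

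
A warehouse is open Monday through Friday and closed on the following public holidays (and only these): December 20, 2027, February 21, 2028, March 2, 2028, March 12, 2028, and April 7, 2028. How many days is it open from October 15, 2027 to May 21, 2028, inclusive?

152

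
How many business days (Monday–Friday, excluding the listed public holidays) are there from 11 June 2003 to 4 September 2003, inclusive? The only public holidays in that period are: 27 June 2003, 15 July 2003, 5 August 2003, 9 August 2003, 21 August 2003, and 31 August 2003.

11 June 2003 is a Wednesday.
The range spans 86 days (inclusive of both endpoints).
86 = 7 × 12 + 2, so there are 12 full weeks plus 2 extra days.
Each full week contributes 5 weekdays (Mon–Fri): 12 × 5 = 60.
The 2 extra days are Wed, Thu — 2 of them qualify.
Total: 60 + 2 = 62.
Holidays: 27 June 2003 (Fri); 15 July 2003 (Tue); 5 August 2003 (Tue); 9 August 2003 (Sat); 21 August 2003 (Thu); 31 August 2003 (Sun).
4 of the 6 holidays fall on weekdays; the rest are weekends and were already excluded.
Business days: 62 − 4 = 58.

58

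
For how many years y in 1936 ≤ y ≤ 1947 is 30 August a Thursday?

Day of week of August 30 in each year:
1936: Sun, 1937: Mon, 1938: Tue, 1939: Wed, 1940: Fri, 1941: Sat, 1942: Sun, 1943: Mon, 1944: Wed, 1945: Thu ✓, 1946: Fri, 1947: Sat
Thursdays: 1945.

1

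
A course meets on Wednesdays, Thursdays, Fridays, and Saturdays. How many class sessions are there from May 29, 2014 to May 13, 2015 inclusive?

200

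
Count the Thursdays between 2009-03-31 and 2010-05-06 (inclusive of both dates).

2009-03-31 is a Tuesday.
That's 402 days from start to end, counting both.
402 = 7 × 57 + 3, so there are 57 full weeks plus 3 extra days.
Each full week contributes one Thursday: 57 so far.
The 3 extra days are Tuesday, Wednesday, Thursday — 1 of them qualifies.
Total: 57 + 1 = 58.

58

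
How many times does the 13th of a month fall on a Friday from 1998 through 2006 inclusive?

15

Friday-the-13ths by year:
1998: Feb, Mar, Nov
1999: Aug
2000: Oct
2001: Apr, Jul
2002: Sep, Dec
2003: Jun
2004: Feb, Aug
2005: May
2006: Jan, Oct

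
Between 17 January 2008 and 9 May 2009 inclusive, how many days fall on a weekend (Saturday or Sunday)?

17 January 2008 is a Thursday.
The range spans 479 days (inclusive of both endpoints).
479 = 7 × 68 + 3, so there are 68 full weeks plus 3 extra days.
Each full week contributes 2 weekend days (Sat, Sun): 68 × 2 = 136.
The 3 extra days are Thu, Fri, Sat — 1 of them qualifies.
Total: 136 + 1 = 137.

137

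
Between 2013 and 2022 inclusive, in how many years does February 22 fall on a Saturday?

Day of week of February 22 in each year:
2013: Fri, 2014: Sat ✓, 2015: Sun, 2016: Mon, 2017: Wed, 2018: Thu, 2019: Fri, 2020: Sat ✓, 2021: Mon, 2022: Tue
Saturdays: 2014, 2020.

2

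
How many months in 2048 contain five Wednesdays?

5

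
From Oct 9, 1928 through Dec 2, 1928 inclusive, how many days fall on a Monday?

Oct 9, 1928 is a Tuesday.
That's 55 days from start to end, counting both.
55 = 7 × 7 + 6, so there are 7 full weeks plus 6 extra days.
Each full week contributes one Monday: 7 so far.
The 6 extra days are Tuesday, Wednesday, Thursday, Friday, Saturday, Sunday — none qualify.
Total: 7 + 0 = 7.

7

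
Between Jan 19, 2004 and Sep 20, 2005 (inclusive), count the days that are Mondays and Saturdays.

Jan 19, 2004 is a Monday.
The range spans 611 days (inclusive of both endpoints).
611 = 7 × 87 + 2, so there are 87 full weeks plus 2 extra days.
Each full week contributes 2 days from the set (Mon, Sat): 87 × 2 = 174.
The 2 extra days are Monday, Tuesday — 1 of them qualifies.
Total: 174 + 1 = 175.

175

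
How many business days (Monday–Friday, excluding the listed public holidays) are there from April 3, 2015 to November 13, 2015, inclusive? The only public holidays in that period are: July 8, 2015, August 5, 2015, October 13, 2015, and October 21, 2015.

157 business days

April 3, 2015 is a Friday.
That's 225 days from start to end, counting both.
225 = 7 × 32 + 1, so there are 32 full weeks plus 1 extra day.
Each full week contributes 5 weekdays (Mon–Fri): 32 × 5 = 160.
The 1 extra day is Fri — 1 of them qualifies.
Total: 160 + 1 = 161.
Holidays: July 8, 2015 (Wed); August 5, 2015 (Wed); October 13, 2015 (Tue); October 21, 2015 (Wed).
All 4 holidays fall on weekdays, so subtract 4.
Business days: 161 − 4 = 157.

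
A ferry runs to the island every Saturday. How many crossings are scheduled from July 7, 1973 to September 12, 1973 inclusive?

July 7, 1973 is a Saturday.
That's 68 days from start to end, counting both.
68 = 7 × 9 + 5, so there are 9 full weeks plus 5 extra days.
Each full week contributes one Saturday: 9 so far.
The 5 extra days are Sat, Sun, Mon, Tue, Wed — 1 of them qualifies.
Total: 9 + 1 = 10.

10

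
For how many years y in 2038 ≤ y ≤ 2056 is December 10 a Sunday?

3

Day of week of December 10 in each year:
2038: Fri, 2039: Sat, 2040: Mon, 2041: Tue, 2042: Wed, 2043: Thu, 2044: Sat, 2045: Sun ✓, 2046: Mon, 2047: Tue, 2048: Thu, 2049: Fri, 2050: Sat, 2051: Sun ✓, 2052: Tue, 2053: Wed, 2054: Thu, 2055: Fri, 2056: Sun ✓
Sundays: 2045, 2051, 2056.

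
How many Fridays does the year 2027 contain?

2027-01-01 is a Friday.
The range spans 365 days (inclusive of both endpoints).
365 = 7 × 52 + 1, so there are 52 full weeks plus 1 extra day.
Each full week contributes one Friday: 52 so far.
The 1 extra day is Friday — 1 of them qualifies.
Total: 52 + 1 = 53.

53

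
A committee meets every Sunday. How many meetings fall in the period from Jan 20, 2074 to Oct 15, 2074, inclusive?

Jan 20, 2074 is a Saturday.
The range spans 269 days (inclusive of both endpoints).
269 = 7 × 38 + 3, so there are 38 full weeks plus 3 extra days.
Each full week contributes one Sunday: 38 so far.
The 3 extra days are Saturday, Sunday, Monday — 1 of them qualifies.
Total: 38 + 1 = 39.

39 Sundays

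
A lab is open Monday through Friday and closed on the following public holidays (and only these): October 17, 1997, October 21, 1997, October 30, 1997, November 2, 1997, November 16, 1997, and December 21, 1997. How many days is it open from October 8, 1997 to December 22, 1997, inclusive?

October 8, 1997 is a Wednesday.
That's 76 days from start to end, counting both.
76 = 7 × 10 + 6, so there are 10 full weeks plus 6 extra days.
Each full week contributes 5 weekdays (Mon–Fri): 10 × 5 = 50.
The 6 extra days are Wednesday, Thursday, Friday, Saturday, Sunday, Monday — 4 of them qualify.
Total: 50 + 4 = 54.
Holidays: October 17, 1997 (Fri); October 21, 1997 (Tue); October 30, 1997 (Thu); November 2, 1997 (Sun); November 16, 1997 (Sun); December 21, 1997 (Sun).
3 of the 6 holidays fall on weekdays; the rest are weekends and were already excluded.
Business days: 54 − 3 = 51.

51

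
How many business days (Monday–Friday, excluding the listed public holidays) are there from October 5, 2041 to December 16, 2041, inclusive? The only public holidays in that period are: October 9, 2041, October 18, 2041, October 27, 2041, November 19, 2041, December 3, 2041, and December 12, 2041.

46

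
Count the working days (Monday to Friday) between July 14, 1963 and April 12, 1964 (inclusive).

July 14, 1963 is a Sunday.
That's 274 days from start to end, counting both.
274 = 7 × 39 + 1, so there are 39 full weeks plus 1 extra day.
Each full week contributes 5 weekdays (Mon–Fri): 39 × 5 = 195.
The 1 extra day is Sunday — none qualify.
Total: 195 + 0 = 195.

195 weekdays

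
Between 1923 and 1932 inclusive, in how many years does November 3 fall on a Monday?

Day of week of November 3 in each year:
1923: Sat, 1924: Mon ✓, 1925: Tue, 1926: Wed, 1927: Thu, 1928: Sat, 1929: Sun, 1930: Mon ✓, 1931: Tue, 1932: Thu
Mondays: 1924, 1930.

2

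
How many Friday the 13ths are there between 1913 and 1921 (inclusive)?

14

Friday-the-13ths by year:
1913: Jun
1914: Feb, Mar, Nov
1915: Aug
1916: Oct
1917: Apr, Jul
1918: Sep, Dec
1919: Jun
1920: Feb, Aug
1921: May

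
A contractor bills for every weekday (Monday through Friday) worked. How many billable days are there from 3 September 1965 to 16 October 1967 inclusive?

3 September 1965 is a Friday.
That's 774 days from start to end, counting both.
774 = 7 × 110 + 4, so there are 110 full weeks plus 4 extra days.
Each full week contributes 5 weekdays (Mon–Fri): 110 × 5 = 550.
The 4 extra days are Fri, Sat, Sun, Mon — 2 of them qualify.
Total: 550 + 2 = 552.

552 weekdays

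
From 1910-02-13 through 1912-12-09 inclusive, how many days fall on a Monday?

1910-02-13 is a Sunday.
From 1910-02-13 to 1912-12-09 is 1031 days inclusive.
1031 = 7 × 147 + 2, so there are 147 full weeks plus 2 extra days.
Each full week contributes one Monday: 147 so far.
The 2 extra days are Sunday, Monday — 1 of them qualifies.
Total: 147 + 1 = 148.

148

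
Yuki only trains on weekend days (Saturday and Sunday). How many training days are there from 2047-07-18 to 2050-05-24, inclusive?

298

2047-07-18 is a Thursday.
That's 1042 days from start to end, counting both.
1042 = 7 × 148 + 6, so there are 148 full weeks plus 6 extra days.
Each full week contributes 2 weekend days (Sat, Sun): 148 × 2 = 296.
The 6 extra days are Thu, Fri, Sat, Sun, Mon, Tue — 2 of them qualify.
Total: 296 + 2 = 298.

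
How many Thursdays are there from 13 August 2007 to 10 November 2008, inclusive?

13 August 2007 is a Monday.
The range spans 456 days (inclusive of both endpoints).
456 = 7 × 65 + 1, so there are 65 full weeks plus 1 extra day.
Each full week contributes one Thursday: 65 so far.
The 1 extra day is Mon — none qualify.
Total: 65 + 0 = 65.

65 Thursdays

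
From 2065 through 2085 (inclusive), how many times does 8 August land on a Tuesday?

3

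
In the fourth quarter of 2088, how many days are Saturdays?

13

1 October 2088 is a Friday.
That's 92 days from start to end, counting both.
92 = 7 × 13 + 1, so there are 13 full weeks plus 1 extra day.
Each full week contributes one Saturday: 13 so far.
The 1 extra day is Fri — none qualify.
Total: 13 + 0 = 13.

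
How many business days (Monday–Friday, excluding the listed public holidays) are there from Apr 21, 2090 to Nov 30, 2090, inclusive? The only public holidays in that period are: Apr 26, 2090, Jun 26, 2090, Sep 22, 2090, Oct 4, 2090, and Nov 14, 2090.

Apr 21, 2090 is a Friday.
The range spans 224 days (inclusive of both endpoints).
224 = 7 × 32, so the span is exactly 32 full weeks.
Each full week contributes 5 weekdays (Mon–Fri): 32 × 5 = 160.
Holidays: Apr 26, 2090 (Wed); Jun 26, 2090 (Mon); Sep 22, 2090 (Fri); Oct 4, 2090 (Wed); Nov 14, 2090 (Tue).
All 5 holidays fall on weekdays, so subtract 5.
Business days: 160 − 5 = 155.

155 business days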